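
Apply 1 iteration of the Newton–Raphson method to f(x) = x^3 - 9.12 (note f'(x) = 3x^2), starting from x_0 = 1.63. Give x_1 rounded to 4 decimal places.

x_0 = 1.630000: f = -4.789253, f' = 7.970700 → x_1 = 1.630000 - (-4.789253)/(7.970700) = 2.230857

2.2309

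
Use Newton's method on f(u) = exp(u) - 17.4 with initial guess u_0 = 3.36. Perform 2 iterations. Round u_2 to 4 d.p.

f'(u) = exp(u)
u_0 = 3.360000: f = 11.389191, f' = 28.789191 → u_1 = 3.360000 - (11.389191)/(28.789191) = 2.964394
u_1 = 2.964394: f = 1.982944, f' = 19.382944 → u_2 = 2.964394 - (1.982944)/(19.382944) = 2.862090

2.8621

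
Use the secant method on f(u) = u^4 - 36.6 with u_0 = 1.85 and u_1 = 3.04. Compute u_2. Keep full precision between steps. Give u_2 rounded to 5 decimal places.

2.25187

Secant update: u_(k+1) = u_k − f(u_k)·(u_k − u_(k-1))/(f(u_k) − f(u_(k-1))).
f(u_0) = -24.886494, f(u_1) = 48.807171
u_2 = 3.040000 - (48.807171)·(3.040000 - 1.850000)/(48.807171 - (-24.886494)) = 2.251865; f(u_2) = -10.886000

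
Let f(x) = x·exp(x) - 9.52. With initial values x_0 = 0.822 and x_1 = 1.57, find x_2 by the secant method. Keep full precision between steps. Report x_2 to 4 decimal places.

f(x_0) = -7.649913, f(x_1) = -1.973562
x_2 = 1.570000 - (-1.973562)·(1.570000 - 0.822000)/(-1.973562 - (-7.649913)) = 1.830066; f(x_2) = 1.889174

1.8301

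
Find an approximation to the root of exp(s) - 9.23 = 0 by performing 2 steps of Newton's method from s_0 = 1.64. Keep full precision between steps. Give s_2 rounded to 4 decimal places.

f'(s) = exp(s)
s_0 = 1.640000: f = -4.074830, f' = 5.155170 → s_1 = 1.640000 - (-4.074830)/(5.155170) = 2.430436
s_1 = 2.430436: f = 2.133833, f' = 11.363833 → s_2 = 2.430436 - (2.133833)/(11.363833) = 2.242662

2.2427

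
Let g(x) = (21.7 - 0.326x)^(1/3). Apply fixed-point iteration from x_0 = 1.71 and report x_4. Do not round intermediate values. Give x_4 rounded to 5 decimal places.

2.75029

x_1 = g(1.710000) = 2.765152
x_2 = g(2.765152) = 2.750074
x_3 = g(2.750074) = 2.750291
x_4 = g(2.750291) = 2.750288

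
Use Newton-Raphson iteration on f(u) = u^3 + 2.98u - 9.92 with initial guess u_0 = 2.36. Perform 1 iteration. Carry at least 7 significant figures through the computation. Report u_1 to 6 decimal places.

f'(u) = 3u^2 + 2.98
u_0 = 2.360000: f = 10.257056, f' = 19.688800 → u_1 = 2.360000 - (10.257056)/(19.688800) = 1.839041

1.839041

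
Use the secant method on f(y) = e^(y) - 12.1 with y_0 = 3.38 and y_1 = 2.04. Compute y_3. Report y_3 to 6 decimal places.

f(y_0) = 17.270771, f(y_1) = -4.409391
y_2 = 2.040000 - (-4.409391)·(2.040000 - 3.380000)/(-4.409391 - (17.270771)) = 2.312534; f(y_2) = -2.000013
y_3 = 2.312534 - (-2.000013)·(2.312534 - 2.040000)/(-2.000013 - (-4.409391)) = 2.538763; f(y_3) = 0.564001

2.538763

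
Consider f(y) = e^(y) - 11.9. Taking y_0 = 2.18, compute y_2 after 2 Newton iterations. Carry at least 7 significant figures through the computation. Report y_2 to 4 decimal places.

2.4777

f'(y) = e^(y)
y_0 = 2.180000: f = -3.053694, f' = 8.846306 → y_1 = 2.180000 - (-3.053694)/(8.846306) = 2.525194
y_1 = 2.525194: f = 0.593321, f' = 12.493321 → y_2 = 2.525194 - (0.593321)/(12.493321) = 2.477703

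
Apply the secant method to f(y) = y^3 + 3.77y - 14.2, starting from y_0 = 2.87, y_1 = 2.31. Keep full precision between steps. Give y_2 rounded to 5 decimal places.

Secant update: y_(k+1) = y_k − f(y_k)·(y_k − y_(k-1))/(f(y_k) − f(y_(k-1))).
f(y_0) = 20.259803, f(y_1) = 6.835091
y_2 = 2.310000 - (6.835091)·(2.310000 - 2.870000)/(6.835091 - (20.259803)) = 2.024880; f(y_2) = 1.736091

2.02488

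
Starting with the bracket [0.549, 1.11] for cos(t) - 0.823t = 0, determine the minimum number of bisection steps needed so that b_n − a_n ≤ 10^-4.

Initial width b − a = 1.11 − 0.549 = 0.561000.
After n steps the width is (b−a)/2^n; need (b−a)/2^n ≤ 10^-4.
So n ≥ log₂(0.561000/10^-4) = log₂(5610.0000) ≈ 12.4538.
Hence n = 13.

13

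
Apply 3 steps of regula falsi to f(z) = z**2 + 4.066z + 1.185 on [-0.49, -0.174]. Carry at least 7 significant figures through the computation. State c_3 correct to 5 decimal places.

-0.31601

f(-0.490000) = -0.567240, f(-0.174000) = 0.507792
step 1: c = -0.323263, f(c) = -0.024888 < 0 → new bracket [-0.323263, -0.174000]
step 2: c = -0.316289, f(c) = -0.000992 < 0 → new bracket [-0.316289, -0.174000]
step 3: c = -0.316011, f(c) = -0.000039 < 0 → new bracket [-0.316011, -0.174000]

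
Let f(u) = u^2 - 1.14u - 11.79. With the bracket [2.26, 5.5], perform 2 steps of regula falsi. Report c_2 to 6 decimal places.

3.979786

False-position update: c = (a·f(b) − b·f(a))/(f(b) − f(a)); replace the endpoint whose sign matches f(c).
f(2.260000) = -9.258800, f(5.500000) = 12.190000
step 1: c = 3.658610, f(c) = -2.575387 < 0 → new bracket [3.658610, 5.500000]
step 2: c = 3.979786, f(c) = -0.488256 < 0 → new bracket [3.979786, 5.500000]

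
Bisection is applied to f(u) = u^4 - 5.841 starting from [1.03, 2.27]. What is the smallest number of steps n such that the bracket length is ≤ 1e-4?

14

Initial width b − a = 2.27 − 1.03 = 1.240000.
After n steps the width is (b−a)/2^n; need (b−a)/2^n ≤ 1e-4.
So n ≥ log₂(1.240000/1e-4) = log₂(12400.0000) ≈ 13.5981.
Hence n = 14.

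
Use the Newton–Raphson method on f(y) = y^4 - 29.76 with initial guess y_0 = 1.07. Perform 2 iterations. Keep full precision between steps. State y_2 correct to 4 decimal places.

5.1797

Newton update: y ← y − f(y)/f'(y).
f'(y) = 4y^3
y_0 = 1.070000: f = -28.449204, f' = 4.900172 → y_1 = 1.070000 - (-28.449204)/(4.900172) = 6.875756
y_1 = 6.875756: f = 2205.262386, f' = 1300.233644 → y_2 = 6.875756 - (2205.262386)/(1300.233644) = 5.179705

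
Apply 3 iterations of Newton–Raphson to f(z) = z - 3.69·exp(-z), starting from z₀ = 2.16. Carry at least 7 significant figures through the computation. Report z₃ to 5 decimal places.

Newton update: z ← z − f(z)/f'(z).
f'(z) = 1 + 3.69·exp(-z)
z_0 = 2.160000: f = 1.734450, f' = 1.425550 → z_1 = 2.160000 - (1.734450)/(1.425550) = 0.943311
z_1 = 0.943311: f = -0.493341, f' = 2.436652 → z_2 = 0.943311 - (-0.493341)/(2.436652) = 1.145778
z_2 = 1.145778: f = -0.027555, f' = 2.173333 → z_3 = 1.145778 - (-0.027555)/(2.173333) = 1.158457

1.15846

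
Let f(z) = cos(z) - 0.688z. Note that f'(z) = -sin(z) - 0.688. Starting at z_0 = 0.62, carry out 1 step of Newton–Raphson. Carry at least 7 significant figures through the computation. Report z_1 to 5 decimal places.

0.92521

z_0 = 0.620000: f = 0.387318, f' = -1.269035 → z_1 = 0.620000 - (0.387318)/(-1.269035) = 0.925207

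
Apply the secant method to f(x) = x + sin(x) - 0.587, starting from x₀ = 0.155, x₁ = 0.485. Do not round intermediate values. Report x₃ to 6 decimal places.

0.295608

f(x_0) = -0.277620, f(x_1) = 0.364208
x_2 = 0.485000 - (0.364208)·(0.485000 - 0.155000)/(0.364208 - (-0.277620)) = 0.297740; f(x_2) = 0.004100
x_3 = 0.297740 - (0.004100)·(0.297740 - 0.485000)/(0.004100 - (0.364208)) = 0.295608; f(x_3) = -0.000071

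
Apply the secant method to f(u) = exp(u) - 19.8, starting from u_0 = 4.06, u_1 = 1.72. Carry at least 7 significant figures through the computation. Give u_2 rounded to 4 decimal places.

2.3549

Secant update: u_(k+1) = u_k − f(u_k)·(u_k − u_(k-1))/(f(u_k) − f(u_(k-1))).
f(u_0) = 38.174311, f(u_1) = -14.215472
u_2 = 1.720000 - (-14.215472)·(1.720000 - 4.060000)/(-14.215472 - (38.174311)) = 2.354937; f(u_2) = -9.262537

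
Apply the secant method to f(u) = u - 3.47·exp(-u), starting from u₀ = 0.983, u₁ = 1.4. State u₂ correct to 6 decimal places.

1.135993

f(u_0) = -0.315428, f(u_1) = 0.544309
u_2 = 1.400000 - (0.544309)·(1.400000 - 0.983000)/(0.544309 - (-0.315428)) = 1.135993; f(u_2) = 0.021765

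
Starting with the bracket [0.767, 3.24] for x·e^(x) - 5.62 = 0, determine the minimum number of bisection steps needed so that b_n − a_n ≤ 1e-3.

Initial width b − a = 3.24 − 0.767 = 2.473000.
After n steps the width is (b−a)/2^n; need (b−a)/2^n ≤ 1e-3.
So n ≥ log₂(2.473000/1e-3) = log₂(2473.0000) ≈ 11.2720.
Hence n = 12.

12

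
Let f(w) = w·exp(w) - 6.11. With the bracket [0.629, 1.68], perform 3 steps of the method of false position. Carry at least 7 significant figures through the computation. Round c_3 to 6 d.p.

False-position update: c = (a·f(b) − b·f(a))/(f(b) − f(a)); replace the endpoint whose sign matches f(c).
f(0.629000) = -4.930163, f(1.680000) = 2.904134
step 1: c = 1.290400, f(c) = -1.420380 < 0 → new bracket [1.290400, 1.680000]
step 2: c = 1.418363, f(c) = -0.251657 < 0 → new bracket [1.418363, 1.680000]
step 3: c = 1.439227, f(c) = -0.040151 < 0 → new bracket [1.439227, 1.680000]

1.439227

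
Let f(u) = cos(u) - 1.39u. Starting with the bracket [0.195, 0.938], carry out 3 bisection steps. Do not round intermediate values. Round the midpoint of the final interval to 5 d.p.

f(0.195000) = 0.709998, f(0.938000) = -0.712418 (opposite signs)
step 1: m = 0.566500, f(m) = 0.056350 > 0 → root in [0.566500, 0.938000]
step 2: m = 0.752250, f(m) = -0.315474 < 0 → root in [0.566500, 0.752250]
step 3: m = 0.659375, f(m) = -0.126156 < 0 → root in [0.566500, 0.659375]
Midpoint of [0.566500, 0.659375] = 0.612938

0.61294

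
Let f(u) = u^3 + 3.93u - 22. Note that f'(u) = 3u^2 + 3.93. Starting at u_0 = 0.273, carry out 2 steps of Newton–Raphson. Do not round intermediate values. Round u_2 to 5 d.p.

3.62921

Newton update: u ← u − f(u)/f'(u).
u_0 = 0.273000: f = -20.906764, f' = 4.153587 → u_1 = 0.273000 - (-20.906764)/(4.153587) = 5.306424
u_1 = 5.306424: f = 148.273234, f' = 88.404400 → u_2 = 5.306424 - (148.273234)/(88.404400) = 3.629208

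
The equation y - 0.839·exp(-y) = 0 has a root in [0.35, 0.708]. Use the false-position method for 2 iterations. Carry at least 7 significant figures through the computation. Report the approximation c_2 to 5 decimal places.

f(0.350000) = -0.241233, f(0.708000) = 0.294685
step 1: c = 0.511147, f(c) = 0.007909 > 0 → new bracket [0.350000, 0.511147]
step 2: c = 0.506032, f(c) = 0.000212 > 0 → new bracket [0.350000, 0.506032]

0.50603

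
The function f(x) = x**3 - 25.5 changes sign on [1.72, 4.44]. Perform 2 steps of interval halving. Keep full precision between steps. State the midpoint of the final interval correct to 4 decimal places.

f(1.720000) = -20.411552, f(4.440000) = 62.028384 (opposite signs)
step 1: m = 3.080000, f(m) = 3.718112 > 0 → root in [1.720000, 3.080000]
step 2: m = 2.400000, f(m) = -11.676000 < 0 → root in [2.400000, 3.080000]
Midpoint of [2.400000, 3.080000] = 2.740000

2.7400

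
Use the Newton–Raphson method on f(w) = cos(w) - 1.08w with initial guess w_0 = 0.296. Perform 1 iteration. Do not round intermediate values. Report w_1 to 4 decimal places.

0.7603

Newton update: w ← w − f(w)/f'(w).
f'(w) = -sin(w) - 1.08
w_0 = 0.296000: f = 0.636831, f' = -1.371697 → w_1 = 0.296000 - (0.636831)/(-1.371697) = 0.760265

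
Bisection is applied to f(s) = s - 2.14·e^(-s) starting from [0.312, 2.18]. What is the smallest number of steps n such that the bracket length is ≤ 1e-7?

Initial width b − a = 2.18 − 0.312 = 1.868000.
After n steps the width is (b−a)/2^n; need (b−a)/2^n ≤ 1e-7.
So n ≥ log₂(1.868000/1e-7) = log₂(18680000.0000) ≈ 24.1550.
Hence n = 25.

25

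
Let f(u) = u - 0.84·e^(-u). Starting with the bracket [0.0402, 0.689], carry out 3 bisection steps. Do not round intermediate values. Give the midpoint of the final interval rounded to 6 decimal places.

0.486250

f(0.040200) = -0.766702, f(0.689000) = 0.267255 (opposite signs)
step 1: m = 0.364600, f(m) = -0.218758 < 0 → root in [0.364600, 0.689000]
step 2: m = 0.526800, f(m) = 0.030787 > 0 → root in [0.364600, 0.526800]
step 3: m = 0.445700, f(m) = -0.092216 < 0 → root in [0.445700, 0.526800]
Midpoint of [0.445700, 0.526800] = 0.486250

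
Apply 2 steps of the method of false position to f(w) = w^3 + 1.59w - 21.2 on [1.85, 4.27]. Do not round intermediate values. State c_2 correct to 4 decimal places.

False-position update: c = (a·f(b) − b·f(a))/(f(b) − f(a)); replace the endpoint whose sign matches f(c).
f(1.850000) = -11.926875, f(4.270000) = 63.443783
step 1: c = 2.232948, f(c) = -6.516008 < 0 → new bracket [2.232948, 4.270000]
step 2: c = 2.422678, f(c) = -3.128359 < 0 → new bracket [2.422678, 4.270000]

2.4227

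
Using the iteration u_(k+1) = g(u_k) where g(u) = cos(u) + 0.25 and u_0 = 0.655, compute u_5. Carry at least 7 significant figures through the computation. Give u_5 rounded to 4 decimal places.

u_1 = g(0.655000) = 1.043048
u_2 = g(1.043048) = 0.753589
u_3 = g(0.753589) = 0.979238
u_4 = g(0.979238) = 0.807656
u_5 = g(0.807656) = 0.941195

0.9412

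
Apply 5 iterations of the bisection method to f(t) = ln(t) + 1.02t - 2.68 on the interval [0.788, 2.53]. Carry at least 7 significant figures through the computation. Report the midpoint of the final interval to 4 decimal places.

1.9584

f(0.788000) = -2.114497, f(2.530000) = 0.828819 (opposite signs)
step 1: m = 1.659000, f(m) = -0.481605 < 0 → root in [1.659000, 2.530000]
step 2: m = 2.094500, f(m) = 0.195705 > 0 → root in [1.659000, 2.094500]
step 3: m = 1.876750, f(m) = -0.136173 < 0 → root in [1.876750, 2.094500]
step 4: m = 1.985625, f(m) = 0.031271 > 0 → root in [1.876750, 1.985625]
step 5: m = 1.931188, f(m) = -0.052054 < 0 → root in [1.931188, 1.985625]
Midpoint of [1.931188, 1.985625] = 1.958406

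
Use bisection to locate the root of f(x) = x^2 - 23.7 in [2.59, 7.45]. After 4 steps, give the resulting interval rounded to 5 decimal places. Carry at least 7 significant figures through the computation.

f(2.590000) = -16.991900, f(7.450000) = 31.802500 (opposite signs)
step 1: m = 5.020000, f(m) = 1.500400 > 0 → root in [2.590000, 5.020000]
step 2: m = 3.805000, f(m) = -9.221975 < 0 → root in [3.805000, 5.020000]
step 3: m = 4.412500, f(m) = -4.229844 < 0 → root in [4.412500, 5.020000]
step 4: m = 4.716250, f(m) = -1.456986 < 0 → root in [4.716250, 5.020000]

[4.71625, 5.02000]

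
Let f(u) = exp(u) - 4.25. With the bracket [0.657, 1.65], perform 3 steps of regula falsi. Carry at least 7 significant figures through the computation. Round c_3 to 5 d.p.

f(0.657000) = -2.321003, f(1.650000) = 0.956980
step 1: c = 1.360102, f(c) = -0.353410 < 0 → new bracket [1.360102, 1.650000]
step 2: c = 1.438287, f(c) = -0.036528 < 0 → new bracket [1.438287, 1.650000]
step 3: c = 1.446071, f(c) = -0.003602 < 0 → new bracket [1.446071, 1.650000]

1.44607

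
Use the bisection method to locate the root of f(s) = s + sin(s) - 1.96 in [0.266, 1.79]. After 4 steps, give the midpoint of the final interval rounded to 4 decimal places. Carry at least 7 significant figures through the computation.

f(0.266000) = -1.431126, f(1.790000) = 0.806071 (opposite signs)
step 1: m = 1.028000, f(m) = -0.075732 < 0 → root in [1.028000, 1.790000]
step 2: m = 1.409000, f(m) = 0.435940 > 0 → root in [1.028000, 1.409000]
step 3: m = 1.218500, f(m) = 0.197083 > 0 → root in [1.028000, 1.218500]
step 4: m = 1.123250, f(m) = 0.064762 > 0 → root in [1.028000, 1.123250]
Midpoint of [1.028000, 1.123250] = 1.075625

1.0756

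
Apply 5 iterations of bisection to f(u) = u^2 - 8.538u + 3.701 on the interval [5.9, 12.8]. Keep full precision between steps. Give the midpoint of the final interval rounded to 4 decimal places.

8.1641

f(5.900000) = -11.863200, f(12.800000) = 58.254600 (opposite signs)
step 1: m = 9.350000, f(m) = 11.293200 > 0 → root in [5.900000, 9.350000]
step 2: m = 7.625000, f(m) = -3.260625 < 0 → root in [7.625000, 9.350000]
step 3: m = 8.487500, f(m) = 3.272381 > 0 → root in [7.625000, 8.487500]
step 4: m = 8.056250, f(m) = -0.180098 < 0 → root in [8.056250, 8.487500]
step 5: m = 8.271875, f(m) = 1.499647 > 0 → root in [8.056250, 8.271875]
Midpoint of [8.056250, 8.271875] = 8.164062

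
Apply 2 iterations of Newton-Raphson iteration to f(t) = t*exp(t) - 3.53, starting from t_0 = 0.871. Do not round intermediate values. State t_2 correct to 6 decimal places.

1.137399

f'(t) = (t+1)*exp(t)
t_0 = 0.871000: f = -1.448921, f' = 4.470378 → t_1 = 0.871000 - (-1.448921)/(4.470378) = 1.195116
t_1 = 1.195116: f = 0.418592, f' = 7.252532 → t_2 = 1.195116 - (0.418592)/(7.252532) = 1.137399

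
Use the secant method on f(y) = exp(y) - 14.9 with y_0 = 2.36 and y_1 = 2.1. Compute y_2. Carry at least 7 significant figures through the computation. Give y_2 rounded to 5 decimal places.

Secant update: y_(k+1) = y_k − f(y_k)·(y_k − y_(k-1))/(f(y_k) − f(y_(k-1))).
f(y_0) = -4.309049, f(y_1) = -6.733830
y_2 = 2.100000 - (-6.733830)·(2.100000 - 2.360000)/(-6.733830 - (-4.309049)) = 2.822043; f(y_2) = 1.911156

2.82204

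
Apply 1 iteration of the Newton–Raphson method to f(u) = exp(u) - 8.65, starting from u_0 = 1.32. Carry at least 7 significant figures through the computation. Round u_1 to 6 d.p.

2.630720

f'(u) = exp(u)
u_0 = 1.320000: f = -4.906579, f' = 3.743421 → u_1 = 1.320000 - (-4.906579)/(3.743421) = 2.630720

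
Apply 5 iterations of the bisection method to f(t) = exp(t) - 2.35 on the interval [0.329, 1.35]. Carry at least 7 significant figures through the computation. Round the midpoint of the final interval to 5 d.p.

0.85545

f(0.329000) = -0.960422, f(1.350000) = 1.507426 (opposite signs)
step 1: m = 0.839500, f(m) = -0.034791 < 0 → root in [0.839500, 1.350000]
step 2: m = 1.094750, f(m) = 0.638435 > 0 → root in [0.839500, 1.094750]
step 3: m = 0.967125, f(m) = 0.280371 > 0 → root in [0.839500, 0.967125]
step 4: m = 0.903312, f(m) = 0.117764 > 0 → root in [0.839500, 0.903312]
step 5: m = 0.871406, f(m) = 0.040270 > 0 → root in [0.839500, 0.871406]
Midpoint of [0.839500, 0.871406] = 0.855453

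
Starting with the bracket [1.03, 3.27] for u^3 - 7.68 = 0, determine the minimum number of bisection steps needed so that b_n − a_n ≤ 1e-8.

28

Initial width b − a = 3.27 − 1.03 = 2.240000.
After n steps the width is (b−a)/2^n; need (b−a)/2^n ≤ 1e-8.
So n ≥ log₂(2.240000/1e-8) = log₂(224000000.0000) ≈ 27.7389.
Hence n = 28.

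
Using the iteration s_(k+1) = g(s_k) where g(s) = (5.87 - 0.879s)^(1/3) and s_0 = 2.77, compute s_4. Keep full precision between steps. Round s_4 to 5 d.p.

1.64212

s_1 = g(2.770000) = 1.508862
s_2 = g(1.508862) = 1.656292
s_3 = g(1.656292) = 1.640393
s_4 = g(1.640393) = 1.642123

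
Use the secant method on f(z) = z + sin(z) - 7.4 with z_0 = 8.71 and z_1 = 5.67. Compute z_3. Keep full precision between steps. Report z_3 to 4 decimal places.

6.9013

f(z_0) = 1.965450, f(z_1) = -2.305475
z_2 = 5.670000 - (-2.305475)·(5.670000 - 8.710000)/(-2.305475 - (1.965450)) = 7.311013; f(z_2) = 0.767192
z_3 = 7.311013 - (0.767192)·(7.311013 - 5.670000)/(0.767192 - (-2.305475)) = 6.901281; f(z_3) = 0.080764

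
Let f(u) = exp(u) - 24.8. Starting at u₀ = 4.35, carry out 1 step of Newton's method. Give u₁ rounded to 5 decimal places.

3.67009

f'(u) = exp(u)
u_0 = 4.350000: f = 52.678463, f' = 77.478463 → u_1 = 4.350000 - (52.678463)/(77.478463) = 3.670089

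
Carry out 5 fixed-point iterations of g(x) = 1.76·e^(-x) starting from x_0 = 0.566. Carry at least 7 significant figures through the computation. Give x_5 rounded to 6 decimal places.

0.873214

x_1 = g(0.566000) = 0.999314
x_2 = g(0.999314) = 0.647912
x_3 = g(0.647912) = 0.920721
x_4 = g(0.920721) = 0.700888
x_5 = g(0.700888) = 0.873214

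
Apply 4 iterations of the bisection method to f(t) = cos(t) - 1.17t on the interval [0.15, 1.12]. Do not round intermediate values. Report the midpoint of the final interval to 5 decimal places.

0.66531

f(0.150000) = 0.813271, f(1.120000) = -0.874718 (opposite signs)
step 1: m = 0.635000, f(m) = 0.062122 > 0 → root in [0.635000, 1.120000]
step 2: m = 0.877500, f(m) = -0.387599 < 0 → root in [0.635000, 0.877500]
step 3: m = 0.756250, f(m) = -0.157398 < 0 → root in [0.635000, 0.756250]
step 4: m = 0.695625, f(m) = -0.046228 < 0 → root in [0.635000, 0.695625]
Midpoint of [0.635000, 0.695625] = 0.665312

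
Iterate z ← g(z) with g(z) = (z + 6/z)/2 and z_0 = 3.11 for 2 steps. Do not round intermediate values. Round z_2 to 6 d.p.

z_1 = g(3.110000) = 2.519630
z_2 = g(2.519630) = 2.450466

2.450466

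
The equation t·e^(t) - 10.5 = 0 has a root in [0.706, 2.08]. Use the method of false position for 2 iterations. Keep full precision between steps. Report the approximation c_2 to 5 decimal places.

f(0.706000) = -9.069735, f(2.080000) = 6.149295
step 1: c = 1.524831, f(c) = -3.494365 < 0 → new bracket [1.524831, 2.080000]
step 2: c = 1.725996, f(c) = -0.803163 < 0 → new bracket [1.725996, 2.080000]

1.72600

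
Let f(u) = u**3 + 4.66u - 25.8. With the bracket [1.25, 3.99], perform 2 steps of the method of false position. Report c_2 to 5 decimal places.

f(1.250000) = -18.021875, f(3.990000) = 56.314599
step 1: c = 1.914276, f(c) = -9.864700 < 0 → new bracket [1.914276, 3.990000]
step 2: c = 2.223684, f(c) = -4.442028 < 0 → new bracket [2.223684, 3.990000]

2.22368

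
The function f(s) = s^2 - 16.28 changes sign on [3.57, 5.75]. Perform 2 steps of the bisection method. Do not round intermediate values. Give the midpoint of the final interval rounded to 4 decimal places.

3.8425

f(3.570000) = -3.535100, f(5.750000) = 16.782500 (opposite signs)
step 1: m = 4.660000, f(m) = 5.435600 > 0 → root in [3.570000, 4.660000]
step 2: m = 4.115000, f(m) = 0.653225 > 0 → root in [3.570000, 4.115000]
Midpoint of [3.570000, 4.115000] = 3.842500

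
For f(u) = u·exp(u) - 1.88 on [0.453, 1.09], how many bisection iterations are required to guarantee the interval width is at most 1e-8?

Initial width b − a = 1.09 − 0.453 = 0.637000.
After n steps the width is (b−a)/2^n; need (b−a)/2^n ≤ 1e-8.
So n ≥ log₂(0.637000/1e-8) = log₂(63700000.0000) ≈ 25.9248.
Hence n = 26.

26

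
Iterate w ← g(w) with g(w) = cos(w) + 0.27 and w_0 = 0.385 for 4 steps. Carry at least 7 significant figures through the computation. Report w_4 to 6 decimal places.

w_1 = g(0.385000) = 1.196798
w_2 = g(1.196798) = 0.635340
w_3 = g(0.635340) = 1.074870
w_4 = g(1.074870) = 0.745847

0.745847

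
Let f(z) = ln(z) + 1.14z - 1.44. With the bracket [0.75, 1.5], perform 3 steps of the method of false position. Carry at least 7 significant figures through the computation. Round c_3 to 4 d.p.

1.1449

False-position update: c = (a·f(b) − b·f(a))/(f(b) − f(a)); replace the endpoint whose sign matches f(c).
f(0.750000) = -0.872682, f(1.500000) = 0.675465
step 1: c = 1.172771, f(c) = 0.056328 > 0 → new bracket [0.750000, 1.172771]
step 2: c = 1.147137, f(c) = 0.005006 > 0 → new bracket [0.750000, 1.147137]
step 3: c = 1.144872, f(c) = 0.000447 > 0 → new bracket [0.750000, 1.144872]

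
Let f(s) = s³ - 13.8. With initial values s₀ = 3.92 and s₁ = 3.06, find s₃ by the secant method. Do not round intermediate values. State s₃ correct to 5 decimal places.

2.45480

Secant update: s_(k+1) = s_k − f(s_k)·(s_k − s_(k-1))/(f(s_k) − f(s_(k-1))).
f(s_0) = 46.436288, f(s_1) = 14.852616
s_2 = 3.060000 - (14.852616)·(3.060000 - 3.920000)/(14.852616 - (46.436288)) = 2.655574; f(s_2) = 4.927308
s_3 = 2.655574 - (4.927308)·(2.655574 - 3.060000)/(4.927308 - (14.852616)) = 2.454802; f(s_3) = 0.992760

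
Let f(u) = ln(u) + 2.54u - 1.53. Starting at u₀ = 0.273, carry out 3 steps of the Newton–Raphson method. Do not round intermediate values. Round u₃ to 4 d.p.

0.7276

f'(u) = 1/u + 2.54
u_0 = 0.273000: f = -2.134863, f' = 6.203004 → u_1 = 0.273000 - (-2.134863)/(6.203004) = 0.617166
u_1 = 0.617166: f = -0.445015, f' = 4.160309 → u_2 = 0.617166 - (-0.445015)/(4.160309) = 0.724133
u_2 = 0.724133: f = -0.013483, f' = 3.920962 → u_3 = 0.724133 - (-0.013483)/(3.920962) = 0.727572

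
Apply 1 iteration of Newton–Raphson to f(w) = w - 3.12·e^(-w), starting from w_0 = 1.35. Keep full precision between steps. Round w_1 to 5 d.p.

1.05082

Newton update: w ← w − f(w)/f'(w).
f'(w) = 1 + 3.12·e^(-w)
w_0 = 1.350000: f = 0.541170, f' = 1.808830 → w_1 = 1.350000 - (0.541170)/(1.808830) = 1.050817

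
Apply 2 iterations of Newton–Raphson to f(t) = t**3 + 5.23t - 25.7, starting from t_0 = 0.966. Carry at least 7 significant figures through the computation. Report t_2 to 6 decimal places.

f'(t) = 3t**2 + 5.23
t_0 = 0.966000: f = -19.746391, f' = 8.029468 → t_1 = 0.966000 - (-19.746391)/(8.029468) = 3.425240
t_1 = 3.425240: f = 32.399855, f' = 40.426813 → t_2 = 3.425240 - (32.399855)/(40.426813) = 2.623796

2.623796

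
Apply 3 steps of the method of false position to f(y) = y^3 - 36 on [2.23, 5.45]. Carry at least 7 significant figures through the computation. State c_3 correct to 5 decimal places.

False-position update: c = (a·f(b) − b·f(a))/(f(b) − f(a)); replace the endpoint whose sign matches f(c).
f(2.230000) = -24.910433, f(5.450000) = 125.878625
step 1: c = 2.761946, f(c) = -14.930927 < 0 → new bracket [2.761946, 5.450000]
step 2: c = 3.046977, f(c) = -7.711652 < 0 → new bracket [3.046977, 5.450000]
step 3: c = 3.185694, f(c) = -3.669507 < 0 → new bracket [3.185694, 5.450000]

3.18569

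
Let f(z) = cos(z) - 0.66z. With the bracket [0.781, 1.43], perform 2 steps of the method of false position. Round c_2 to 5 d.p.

0.91819

f(0.781000) = 0.194750, f(1.430000) = -0.803468
step 1: c = 0.907618, f(c) = 0.016596 > 0 → new bracket [0.907618, 1.430000]
step 2: c = 0.918190, f(c) = 0.001254 > 0 → new bracket [0.918190, 1.430000]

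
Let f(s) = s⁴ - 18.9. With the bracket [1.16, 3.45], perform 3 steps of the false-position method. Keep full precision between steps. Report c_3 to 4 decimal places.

1.8064

f(1.160000) = -17.089361, f(3.450000) = 122.769506
step 1: c = 1.439815, f(c) = -14.602390 < 0 → new bracket [1.439815, 3.450000]
step 2: c = 1.653494, f(c) = -11.425007 < 0 → new bracket [1.653494, 3.450000]
step 3: c = 1.806445, f(c) = -8.251251 < 0 → new bracket [1.806445, 3.450000]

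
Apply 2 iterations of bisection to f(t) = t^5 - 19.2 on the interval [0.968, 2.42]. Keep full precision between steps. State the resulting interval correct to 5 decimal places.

[1.69400, 2.05700]

f(0.968000) = -18.350082, f(2.420000) = 63.799759 (opposite signs)
step 1: m = 1.694000, f(m) = -5.250231 < 0 → root in [1.694000, 2.420000]
step 2: m = 2.057000, f(m) = 17.627434 > 0 → root in [1.694000, 2.057000]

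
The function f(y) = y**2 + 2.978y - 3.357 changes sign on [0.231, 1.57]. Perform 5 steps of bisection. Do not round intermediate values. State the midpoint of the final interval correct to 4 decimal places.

f(0.231000) = -2.615721, f(1.570000) = 3.783360 (opposite signs)
step 1: m = 0.900500, f(m) = 0.135589 > 0 → root in [0.231000, 0.900500]
step 2: m = 0.565750, f(m) = -1.352123 < 0 → root in [0.565750, 0.900500]
step 3: m = 0.733125, f(m) = -0.636281 < 0 → root in [0.733125, 0.900500]
step 4: m = 0.816813, f(m) = -0.257350 < 0 → root in [0.816813, 0.900500]
step 5: m = 0.858656, f(m) = -0.062631 < 0 → root in [0.858656, 0.900500]
Midpoint of [0.858656, 0.900500] = 0.879578

0.8796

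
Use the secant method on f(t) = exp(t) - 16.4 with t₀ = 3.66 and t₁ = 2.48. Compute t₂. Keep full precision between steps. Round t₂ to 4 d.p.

Secant update: t_(k+1) = t_k − f(t_k)·(t_k − t_(k-1))/(f(t_k) − f(t_(k-1))).
f(t_0) = 22.461343, f(t_1) = -4.458736
t_2 = 2.480000 - (-4.458736)·(2.480000 - 3.660000)/(-4.458736 - (22.461343)) = 2.675442; f(t_2) = -1.881238

2.6754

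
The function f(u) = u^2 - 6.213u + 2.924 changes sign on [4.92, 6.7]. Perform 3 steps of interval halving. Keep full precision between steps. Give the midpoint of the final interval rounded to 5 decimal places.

5.69875

f(4.920000) = -3.437560, f(6.700000) = 6.186900 (opposite signs)
step 1: m = 5.810000, f(m) = 0.582570 > 0 → root in [4.920000, 5.810000]
step 2: m = 5.365000, f(m) = -1.625520 < 0 → root in [5.365000, 5.810000]
step 3: m = 5.587500, f(m) = -0.570981 < 0 → root in [5.587500, 5.810000]
Midpoint of [5.587500, 5.810000] = 5.698750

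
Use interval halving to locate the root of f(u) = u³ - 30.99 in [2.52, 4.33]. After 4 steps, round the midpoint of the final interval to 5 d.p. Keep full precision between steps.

3.14219

f(2.520000) = -14.986992, f(4.330000) = 50.192737 (opposite signs)
step 1: m = 3.425000, f(m) = 9.187391 > 0 → root in [2.520000, 3.425000]
step 2: m = 2.972500, f(m) = -4.725715 < 0 → root in [2.972500, 3.425000]
step 3: m = 3.198750, f(m) = 1.739615 > 0 → root in [2.972500, 3.198750]
step 4: m = 3.085625, f(m) = -1.611512 < 0 → root in [3.085625, 3.198750]
Midpoint of [3.085625, 3.198750] = 3.142188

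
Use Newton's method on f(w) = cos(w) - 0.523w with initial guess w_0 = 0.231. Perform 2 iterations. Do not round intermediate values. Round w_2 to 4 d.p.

f'(w) = -sin(w) - 0.523
w_0 = 0.231000: f = 0.852625, f' = -0.751951 → w_1 = 0.231000 - (0.852625)/(-0.751951) = 1.364884
w_1 = 1.364884: f = -0.509373, f' = -1.501875 → w_2 = 1.364884 - (-0.509373)/(-1.501875) = 1.025725

1.0257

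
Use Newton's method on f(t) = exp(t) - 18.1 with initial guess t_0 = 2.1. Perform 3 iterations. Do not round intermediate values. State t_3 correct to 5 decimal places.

2.89882

f'(t) = exp(t)
t_0 = 2.100000: f = -9.933830, f' = 8.166170 → t_1 = 2.100000 - (-9.933830)/(8.166170) = 3.316461
t_1 = 3.316461: f = 9.462643, f' = 27.562643 → t_2 = 3.316461 - (9.462643)/(27.562643) = 2.973147
t_2 = 2.973147: f = 1.453363, f' = 19.553363 → t_3 = 2.973147 - (1.453363)/(19.553363) = 2.898819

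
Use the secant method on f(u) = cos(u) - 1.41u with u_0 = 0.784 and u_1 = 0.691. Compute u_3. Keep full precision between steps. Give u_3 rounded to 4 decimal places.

Secant update: u_(k+1) = u_k − f(u_k)·(u_k − u_(k-1))/(f(u_k) − f(u_(k-1))).
f(u_0) = -0.397345, f(u_1) = -0.203701
u_2 = 0.691000 - (-0.203701)·(0.691000 - 0.784000)/(-0.203701 - (-0.397345)) = 0.593170; f(u_2) = -0.007197
u_3 = 0.593170 - (-0.007197)·(0.593170 - 0.691000)/(-0.007197 - (-0.203701)) = 0.589587; f(u_3) = -0.000147

0.5896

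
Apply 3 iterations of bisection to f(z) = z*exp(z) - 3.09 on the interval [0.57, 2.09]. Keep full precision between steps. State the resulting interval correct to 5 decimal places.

f(0.570000) = -2.082088, f(2.090000) = 13.807473 (opposite signs)
step 1: m = 1.330000, f(m) = 1.938788 > 0 → root in [0.570000, 1.330000]
step 2: m = 0.950000, f(m) = -0.633576 < 0 → root in [0.950000, 1.330000]
step 3: m = 1.140000, f(m) = 0.474516 > 0 → root in [0.950000, 1.140000]

[0.95000, 1.14000]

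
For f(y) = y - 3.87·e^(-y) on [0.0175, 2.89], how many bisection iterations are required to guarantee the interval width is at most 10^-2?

9

Initial width b − a = 2.89 − 0.0175 = 2.872500.
After n steps the width is (b−a)/2^n; need (b−a)/2^n ≤ 10^-2.
So n ≥ log₂(2.872500/10^-2) = log₂(287.2500) ≈ 8.1662.
Hence n = 9.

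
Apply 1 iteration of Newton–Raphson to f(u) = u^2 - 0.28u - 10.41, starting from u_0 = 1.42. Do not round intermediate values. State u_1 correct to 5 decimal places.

Newton update: u ← u − f(u)/f'(u).
f'(u) = 2u - 0.28
u_0 = 1.420000: f = -8.791200, f' = 2.560000 → u_1 = 1.420000 - (-8.791200)/(2.560000) = 4.854063

4.85406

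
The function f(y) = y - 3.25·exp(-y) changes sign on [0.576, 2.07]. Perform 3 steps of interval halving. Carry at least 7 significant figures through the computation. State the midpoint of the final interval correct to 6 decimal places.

f(0.576000) = -1.250963, f(2.070000) = 1.659896 (opposite signs)
step 1: m = 1.323000, f(m) = 0.457411 > 0 → root in [0.576000, 1.323000]
step 2: m = 0.949500, f(m) = -0.308037 < 0 → root in [0.949500, 1.323000]
step 3: m = 1.136250, f(m) = 0.092933 > 0 → root in [0.949500, 1.136250]
Midpoint of [0.949500, 1.136250] = 1.042875

1.042875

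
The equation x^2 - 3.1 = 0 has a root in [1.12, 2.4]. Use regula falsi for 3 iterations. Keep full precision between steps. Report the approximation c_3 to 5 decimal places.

1.75784

f(1.120000) = -1.845600, f(2.400000) = 2.660000
step 1: c = 1.644318, f(c) = -0.396218 < 0 → new bracket [1.644318, 2.400000]
step 2: c = 1.742287, f(c) = -0.064435 < 0 → new bracket [1.742287, 2.400000]
step 3: c = 1.757843, f(c) = -0.009989 < 0 → new bracket [1.757843, 2.400000]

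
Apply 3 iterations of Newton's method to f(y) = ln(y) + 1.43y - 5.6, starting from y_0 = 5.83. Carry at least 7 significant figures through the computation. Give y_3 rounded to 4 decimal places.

3.1203

Newton update: y ← y − f(y)/f'(y).
f'(y) = 1/y + 1.43
y_0 = 5.830000: f = 4.499917, f' = 1.601527 → y_1 = 5.830000 - (4.499917)/(1.601527) = 3.020233
y_1 = 3.020233: f = -0.175733, f' = 1.761100 → y_2 = 3.020233 - (-0.175733)/(1.761100) = 3.120019
y_2 = 3.120019: f = -0.000534, f' = 1.750511 → y_3 = 3.120019 - (-0.000534)/(1.750511) = 3.120324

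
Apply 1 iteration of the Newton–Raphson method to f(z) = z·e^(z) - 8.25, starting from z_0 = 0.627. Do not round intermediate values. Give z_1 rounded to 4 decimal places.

2.9503

f'(z) = (z + 1)·e^(z)
z_0 = 0.627000: f = -7.076265, f' = 3.045722 → z_1 = 0.627000 - (-7.076265)/(3.045722) = 2.950346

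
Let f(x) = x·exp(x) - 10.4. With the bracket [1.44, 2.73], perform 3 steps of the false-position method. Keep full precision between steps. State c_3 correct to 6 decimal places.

f(1.440000) = -4.322198, f(2.730000) = 31.458782
step 1: c = 1.595827, f(c) = -2.528735 < 0 → new bracket [1.595827, 2.730000]
step 2: c = 1.680211, f(c) = -1.382825 < 0 → new bracket [1.680211, 2.730000]
step 3: c = 1.724414, f(c) = -0.727364 < 0 → new bracket [1.724414, 2.730000]

1.724414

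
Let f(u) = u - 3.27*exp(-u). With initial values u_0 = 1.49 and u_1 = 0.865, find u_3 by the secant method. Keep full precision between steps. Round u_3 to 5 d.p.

f(u_0) = 0.753031, f(u_1) = -0.511839
u_2 = 0.865000 - (-0.511839)·(0.865000 - 1.490000)/(-0.511839 - (0.753031)) = 1.117911; f(u_2) = 0.048744
u_3 = 1.117911 - (0.048744)·(1.117911 - 0.865000)/(0.048744 - (-0.511839)) = 1.095919; f(u_3) = 0.002980

1.09592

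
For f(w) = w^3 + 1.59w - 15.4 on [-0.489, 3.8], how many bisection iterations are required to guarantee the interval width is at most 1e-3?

13

Initial width b − a = 3.8 − -0.489 = 4.289000.
After n steps the width is (b−a)/2^n; need (b−a)/2^n ≤ 1e-3.
So n ≥ log₂(4.289000/1e-3) = log₂(4289.0000) ≈ 12.0664.
Hence n = 13.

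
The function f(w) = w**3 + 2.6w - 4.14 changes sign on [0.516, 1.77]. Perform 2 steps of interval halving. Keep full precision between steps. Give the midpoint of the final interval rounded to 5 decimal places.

f(0.516000) = -2.661012, f(1.770000) = 6.007233 (opposite signs)
step 1: m = 1.143000, f(m) = 0.325071 > 0 → root in [0.516000, 1.143000]
step 2: m = 0.829500, f(m) = -1.412546 < 0 → root in [0.829500, 1.143000]
Midpoint of [0.829500, 1.143000] = 0.986250

0.98625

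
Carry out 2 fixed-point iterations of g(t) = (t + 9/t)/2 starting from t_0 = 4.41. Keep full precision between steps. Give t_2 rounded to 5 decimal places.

3.00788

t_1 = g(4.410000) = 3.225408
t_2 = g(3.225408) = 3.007876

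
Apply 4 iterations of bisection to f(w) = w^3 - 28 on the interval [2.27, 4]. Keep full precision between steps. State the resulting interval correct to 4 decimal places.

[3.0269, 3.1350]

f(2.270000) = -16.302917, f(4.000000) = 36.000000 (opposite signs)
step 1: m = 3.135000, f(m) = 2.811485 > 0 → root in [2.270000, 3.135000]
step 2: m = 2.702500, f(m) = -8.262274 < 0 → root in [2.702500, 3.135000]
step 3: m = 2.918750, f(m) = -3.134872 < 0 → root in [2.918750, 3.135000]
step 4: m = 3.026875, f(m) = -0.267855 < 0 → root in [3.026875, 3.135000]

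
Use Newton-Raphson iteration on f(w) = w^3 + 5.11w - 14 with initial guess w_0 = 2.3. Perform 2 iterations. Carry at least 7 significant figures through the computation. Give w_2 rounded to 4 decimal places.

Newton update: w ← w − f(w)/f'(w).
f'(w) = 3w^2 + 5.11
w_0 = 2.300000: f = 9.920000, f' = 20.980000 → w_1 = 2.300000 - (9.920000)/(20.980000) = 1.827169
w_1 = 1.827169: f = 1.436918, f' = 15.125637 → w_2 = 1.827169 - (1.436918)/(15.125637) = 1.732170

1.7322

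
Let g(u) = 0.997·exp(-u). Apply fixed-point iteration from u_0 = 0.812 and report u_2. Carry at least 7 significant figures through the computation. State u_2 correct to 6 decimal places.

u_1 = g(0.812000) = 0.442637
u_2 = g(0.442637) = 0.640413

0.640413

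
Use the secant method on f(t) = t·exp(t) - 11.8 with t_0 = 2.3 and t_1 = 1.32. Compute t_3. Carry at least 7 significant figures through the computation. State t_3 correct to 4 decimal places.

1.9201

f(t_0) = 11.140620, f(t_1) = -6.858684
t_2 = 1.320000 - (-6.858684)·(1.320000 - 2.300000)/(-6.858684 - (11.140620)) = 1.693432; f(t_2) = -2.590931
t_3 = 1.693432 - (-2.590931)·(1.693432 - 1.320000)/(-2.590931 - (-6.858684)) = 1.920140; f(t_3) = 1.299033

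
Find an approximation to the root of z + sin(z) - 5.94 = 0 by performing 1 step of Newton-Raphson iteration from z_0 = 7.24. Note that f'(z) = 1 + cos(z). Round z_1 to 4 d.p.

5.8966

z_0 = 7.240000: f = 2.117361, f' = 1.576126 → z_1 = 7.240000 - (2.117361)/(1.576126) = 5.896605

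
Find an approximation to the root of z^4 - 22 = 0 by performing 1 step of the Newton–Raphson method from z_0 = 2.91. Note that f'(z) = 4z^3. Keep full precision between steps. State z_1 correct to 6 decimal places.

2.405695

Newton update: z ← z − f(z)/f'(z).
z_0 = 2.910000: f = 49.708718, f' = 98.568684 → z_1 = 2.910000 - (49.708718)/(98.568684) = 2.405695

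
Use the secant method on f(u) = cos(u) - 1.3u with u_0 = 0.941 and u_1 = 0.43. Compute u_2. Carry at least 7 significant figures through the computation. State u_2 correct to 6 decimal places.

Secant update: u_(k+1) = u_k − f(u_k)·(u_k − u_(k-1))/(f(u_k) − f(u_(k-1))).
f(u_0) = -0.634320, f(u_1) = 0.349966
u_2 = 0.430000 - (0.349966)·(0.430000 - 0.941000)/(0.349966 - (-0.634320)) = 0.611688; f(u_2) = 0.023486

0.611688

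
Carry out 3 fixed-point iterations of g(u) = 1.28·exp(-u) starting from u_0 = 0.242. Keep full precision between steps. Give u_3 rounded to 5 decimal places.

0.80113

u_1 = g(0.242000) = 1.004872
u_2 = g(1.004872) = 0.468597
u_3 = g(0.468597) = 0.801126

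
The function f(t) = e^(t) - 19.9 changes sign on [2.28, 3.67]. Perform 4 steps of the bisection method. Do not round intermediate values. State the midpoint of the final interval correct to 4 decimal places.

3.0184

f(2.280000) = -10.123320, f(3.670000) = 19.351906 (opposite signs)
step 1: m = 2.975000, f(m) = -0.310377 < 0 → root in [2.975000, 3.670000]
step 2: m = 3.322500, f(m) = 7.829588 > 0 → root in [2.975000, 3.322500]
step 3: m = 3.148750, f(m) = 3.406913 > 0 → root in [2.975000, 3.148750]
step 4: m = 3.061875, f(m) = 1.467584 > 0 → root in [2.975000, 3.061875]
Midpoint of [2.975000, 3.061875] = 3.018437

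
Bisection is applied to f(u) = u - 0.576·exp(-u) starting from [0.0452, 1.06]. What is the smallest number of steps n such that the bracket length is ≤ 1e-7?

Initial width b − a = 1.06 − 0.0452 = 1.014800.
After n steps the width is (b−a)/2^n; need (b−a)/2^n ≤ 1e-7.
So n ≥ log₂(1.014800/1e-7) = log₂(10148000.0000) ≈ 23.2747.
Hence n = 24.

24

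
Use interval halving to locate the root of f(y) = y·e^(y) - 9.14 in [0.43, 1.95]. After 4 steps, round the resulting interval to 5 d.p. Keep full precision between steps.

[1.66500, 1.76000]

f(0.430000) = -8.478979, f(1.950000) = 4.565941 (opposite signs)
step 1: m = 1.190000, f(m) = -5.228373 < 0 → root in [1.190000, 1.950000]
step 2: m = 1.570000, f(m) = -1.593562 < 0 → root in [1.570000, 1.950000]
step 3: m = 1.760000, f(m) = 1.089890 > 0 → root in [1.570000, 1.760000]
step 4: m = 1.665000, f(m) = -0.339354 < 0 → root in [1.665000, 1.760000]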